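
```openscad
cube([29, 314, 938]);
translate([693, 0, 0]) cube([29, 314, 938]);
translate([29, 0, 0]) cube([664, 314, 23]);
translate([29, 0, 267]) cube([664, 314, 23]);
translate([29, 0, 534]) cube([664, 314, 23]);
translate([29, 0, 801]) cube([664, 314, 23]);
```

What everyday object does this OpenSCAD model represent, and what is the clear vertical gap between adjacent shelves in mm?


A bookshelf. The clear shelf gap is 244 mm.

Two tall side panels with 4 horizontal boards between them — a bookshelf. The first two shelf undersides are at z = 0 and z = 267; with shelf thickness 23, the clear gap is 267 − 0 − 23 = 244 mm.


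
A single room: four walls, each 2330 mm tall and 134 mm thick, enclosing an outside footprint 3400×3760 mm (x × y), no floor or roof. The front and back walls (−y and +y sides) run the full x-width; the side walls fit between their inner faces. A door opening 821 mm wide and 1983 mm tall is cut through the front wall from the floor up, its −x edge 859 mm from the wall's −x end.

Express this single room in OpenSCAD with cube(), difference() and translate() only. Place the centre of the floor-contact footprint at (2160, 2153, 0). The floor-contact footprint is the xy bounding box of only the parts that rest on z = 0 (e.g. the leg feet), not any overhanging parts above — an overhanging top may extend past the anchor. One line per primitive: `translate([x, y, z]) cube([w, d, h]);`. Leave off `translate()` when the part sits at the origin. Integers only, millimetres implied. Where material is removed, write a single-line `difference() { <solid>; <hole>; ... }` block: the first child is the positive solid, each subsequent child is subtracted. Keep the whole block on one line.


difference() { translate([460, 273, 0]) cube([3400, 134, 2330]); translate([1319, 273, 0]) cube([821, 134, 1983]); }
translate([460, 3899, 0]) cube([3400, 134, 2330]);
translate([460, 407, 0]) cube([134, 3492, 2330]);
translate([3726, 407, 0]) cube([134, 3492, 2330]);


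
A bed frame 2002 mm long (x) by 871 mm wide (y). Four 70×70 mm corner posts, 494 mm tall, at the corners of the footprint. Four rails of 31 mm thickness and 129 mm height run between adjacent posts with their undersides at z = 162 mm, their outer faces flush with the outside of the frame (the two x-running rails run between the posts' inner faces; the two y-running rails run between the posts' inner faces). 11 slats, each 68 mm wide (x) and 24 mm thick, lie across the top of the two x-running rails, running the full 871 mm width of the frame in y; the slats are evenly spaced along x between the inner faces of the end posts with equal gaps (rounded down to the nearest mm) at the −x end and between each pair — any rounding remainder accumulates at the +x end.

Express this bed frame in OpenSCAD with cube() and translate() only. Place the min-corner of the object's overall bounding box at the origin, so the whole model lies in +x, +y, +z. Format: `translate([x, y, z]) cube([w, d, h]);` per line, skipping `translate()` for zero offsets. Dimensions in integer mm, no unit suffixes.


cube([70, 70, 494]);
translate([0, 801, 0]) cube([70, 70, 494]);
translate([1932, 0, 0]) cube([70, 70, 494]);
translate([1932, 801, 0]) cube([70, 70, 494]);
translate([70, 0, 162]) cube([1862, 31, 129]);
translate([70, 840, 162]) cube([1862, 31, 129]);
translate([0, 70, 162]) cube([31, 731, 129]);
translate([1971, 70, 162]) cube([31, 731, 129]);
translate([162, 0, 291]) cube([68, 871, 24]);
translate([322, 0, 291]) cube([68, 871, 24]);
translate([482, 0, 291]) cube([68, 871, 24]);
translate([642, 0, 291]) cube([68, 871, 24]);
translate([802, 0, 291]) cube([68, 871, 24]);
translate([962, 0, 291]) cube([68, 871, 24]);
translate([1122, 0, 291]) cube([68, 871, 24]);
translate([1282, 0, 291]) cube([68, 871, 24]);
translate([1442, 0, 291]) cube([68, 871, 24]);
translate([1602, 0, 291]) cube([68, 871, 24]);
translate([1762, 0, 291]) cube([68, 871, 24]);


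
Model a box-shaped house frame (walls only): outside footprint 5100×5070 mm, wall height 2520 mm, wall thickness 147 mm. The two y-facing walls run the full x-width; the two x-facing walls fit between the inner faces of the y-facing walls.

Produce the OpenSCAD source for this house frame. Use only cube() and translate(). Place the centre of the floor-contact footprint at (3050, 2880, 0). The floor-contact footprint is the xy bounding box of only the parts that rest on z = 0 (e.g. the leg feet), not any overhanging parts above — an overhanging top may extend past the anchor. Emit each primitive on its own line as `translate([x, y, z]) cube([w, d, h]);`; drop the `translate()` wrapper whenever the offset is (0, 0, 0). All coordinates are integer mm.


translate([500, 345, 0]) cube([5100, 147, 2520]);
translate([500, 5268, 0]) cube([5100, 147, 2520]);
translate([500, 492, 0]) cube([147, 4776, 2520]);
translate([5453, 492, 0]) cube([147, 4776, 2520]);


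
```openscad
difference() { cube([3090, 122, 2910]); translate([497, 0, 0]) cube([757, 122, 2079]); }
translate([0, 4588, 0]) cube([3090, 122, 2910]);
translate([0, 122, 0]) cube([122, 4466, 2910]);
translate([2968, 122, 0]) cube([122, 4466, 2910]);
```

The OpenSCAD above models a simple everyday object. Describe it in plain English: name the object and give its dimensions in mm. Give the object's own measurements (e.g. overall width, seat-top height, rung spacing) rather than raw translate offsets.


A single room: four walls, each 2910 mm tall and 122 mm thick, enclosing an outside footprint 3090×4710 mm (x × y), no floor or roof. The front and back walls (−y and +y sides) run the full x-width; the side walls fit between their inner faces. A door opening 757 mm wide and 2079 mm tall is cut through the front wall from the floor up, its −x edge 497 mm from the wall's −x end.


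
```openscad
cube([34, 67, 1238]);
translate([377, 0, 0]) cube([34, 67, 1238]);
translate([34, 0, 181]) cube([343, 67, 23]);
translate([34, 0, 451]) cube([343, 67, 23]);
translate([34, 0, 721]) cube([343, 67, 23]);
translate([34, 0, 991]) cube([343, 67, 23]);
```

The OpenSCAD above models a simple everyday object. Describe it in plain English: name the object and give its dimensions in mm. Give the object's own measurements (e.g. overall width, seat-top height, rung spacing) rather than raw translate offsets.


A straight ladder. Two 34×67 mm vertical rails, 1238 mm tall, stand 411 mm apart (outside-to-outside) with their front faces coplanar on the −y side. 4 rungs, each 67 mm deep and 23 mm tall, span between the inner faces of the rails, front faces flush with the rails. The lowest rung's underside is at z = 181 mm and rungs are spaced 270 mm apart (underside to underside).


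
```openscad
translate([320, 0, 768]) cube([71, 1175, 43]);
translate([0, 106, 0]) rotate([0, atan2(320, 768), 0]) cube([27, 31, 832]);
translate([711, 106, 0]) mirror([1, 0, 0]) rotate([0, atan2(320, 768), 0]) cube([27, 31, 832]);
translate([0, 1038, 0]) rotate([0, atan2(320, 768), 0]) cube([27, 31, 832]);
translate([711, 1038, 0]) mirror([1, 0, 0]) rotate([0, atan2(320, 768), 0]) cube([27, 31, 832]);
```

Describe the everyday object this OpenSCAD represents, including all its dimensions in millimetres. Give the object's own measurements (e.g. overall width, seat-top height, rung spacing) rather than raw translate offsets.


A sawhorse. A 71×1175×43 mm beam (x, y, z) sits on two A-frame leg pairs. Each pair is two raked legs of 27×31 mm section (31 mm along y) splaying symmetrically in x. Each leg rises 768 mm vertically over 320 mm of horizontal reach and is 832 mm long along its own axis. Every leg's outer bottom edge rests on the floor and its outer top edge meets a bottom edge of the beam — the left legs (tilting toward +x) meet the beam's −x bottom edge, the right legs (their mirror images, tilting toward −x) meet its +x bottom edge — so the leg tops tuck under the beam, the beam's underside is 768 mm above the floor, and the feet are 711 mm apart outside-to-outside with the beam centred between them. The two leg pairs are set in 106 mm from either end of the beam.


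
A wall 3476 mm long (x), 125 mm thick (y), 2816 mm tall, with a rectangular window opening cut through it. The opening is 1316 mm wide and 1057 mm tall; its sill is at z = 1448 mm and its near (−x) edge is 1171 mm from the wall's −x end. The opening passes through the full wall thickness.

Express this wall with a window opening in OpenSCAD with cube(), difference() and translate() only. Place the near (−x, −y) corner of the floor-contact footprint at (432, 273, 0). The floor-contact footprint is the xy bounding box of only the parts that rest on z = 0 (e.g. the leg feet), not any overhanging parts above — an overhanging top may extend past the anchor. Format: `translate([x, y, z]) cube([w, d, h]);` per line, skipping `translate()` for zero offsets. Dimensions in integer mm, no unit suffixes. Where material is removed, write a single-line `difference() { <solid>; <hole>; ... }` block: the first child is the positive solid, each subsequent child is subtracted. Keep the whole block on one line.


difference() { translate([432, 273, 0]) cube([3476, 125, 2816]); translate([1603, 273, 1448]) cube([1316, 125, 1057]); }


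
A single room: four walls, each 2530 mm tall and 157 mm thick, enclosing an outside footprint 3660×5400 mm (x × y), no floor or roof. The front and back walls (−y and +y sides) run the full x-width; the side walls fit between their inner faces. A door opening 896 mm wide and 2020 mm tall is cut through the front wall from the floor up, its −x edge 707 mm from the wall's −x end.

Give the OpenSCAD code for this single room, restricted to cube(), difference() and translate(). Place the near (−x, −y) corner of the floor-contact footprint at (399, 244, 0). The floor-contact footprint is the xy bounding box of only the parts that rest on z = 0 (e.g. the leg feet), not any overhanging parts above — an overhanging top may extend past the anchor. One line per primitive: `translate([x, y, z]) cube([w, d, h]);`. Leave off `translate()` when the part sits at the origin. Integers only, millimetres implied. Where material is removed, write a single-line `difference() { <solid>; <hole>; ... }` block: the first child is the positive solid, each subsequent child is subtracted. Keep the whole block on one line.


difference() { translate([399, 244, 0]) cube([3660, 157, 2530]); translate([1106, 244, 0]) cube([896, 157, 2020]); }
translate([399, 5487, 0]) cube([3660, 157, 2530]);
translate([399, 401, 0]) cube([157, 5086, 2530]);
translate([3902, 401, 0]) cube([157, 5086, 2530]);


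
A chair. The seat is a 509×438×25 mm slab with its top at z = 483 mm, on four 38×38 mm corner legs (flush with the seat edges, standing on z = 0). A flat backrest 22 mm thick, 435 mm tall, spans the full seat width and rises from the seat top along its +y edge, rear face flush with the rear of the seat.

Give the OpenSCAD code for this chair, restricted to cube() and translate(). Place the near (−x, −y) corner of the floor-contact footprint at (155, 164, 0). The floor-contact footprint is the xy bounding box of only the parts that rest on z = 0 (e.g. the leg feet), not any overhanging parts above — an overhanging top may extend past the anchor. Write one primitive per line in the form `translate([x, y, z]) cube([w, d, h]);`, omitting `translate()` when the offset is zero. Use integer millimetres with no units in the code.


translate([155, 164, 458]) cube([509, 438, 25]);
translate([155, 164, 0]) cube([38, 38, 458]);
translate([626, 164, 0]) cube([38, 38, 458]);
translate([155, 564, 0]) cube([38, 38, 458]);
translate([626, 564, 0]) cube([38, 38, 458]);
translate([155, 580, 483]) cube([509, 22, 435]);


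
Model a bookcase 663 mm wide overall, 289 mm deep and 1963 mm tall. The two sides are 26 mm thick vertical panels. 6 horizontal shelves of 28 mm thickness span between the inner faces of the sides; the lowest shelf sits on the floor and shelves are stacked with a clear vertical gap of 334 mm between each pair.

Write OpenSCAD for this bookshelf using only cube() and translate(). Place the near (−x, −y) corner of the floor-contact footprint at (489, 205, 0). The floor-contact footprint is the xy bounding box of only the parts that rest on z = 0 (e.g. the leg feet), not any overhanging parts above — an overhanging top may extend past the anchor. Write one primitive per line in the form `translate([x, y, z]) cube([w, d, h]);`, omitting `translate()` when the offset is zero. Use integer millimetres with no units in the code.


translate([489, 205, 0]) cube([26, 289, 1963]);
translate([1126, 205, 0]) cube([26, 289, 1963]);
translate([515, 205, 0]) cube([611, 289, 28]);
translate([515, 205, 362]) cube([611, 289, 28]);
translate([515, 205, 724]) cube([611, 289, 28]);
translate([515, 205, 1086]) cube([611, 289, 28]);
translate([515, 205, 1448]) cube([611, 289, 28]);
translate([515, 205, 1810]) cube([611, 289, 28]);


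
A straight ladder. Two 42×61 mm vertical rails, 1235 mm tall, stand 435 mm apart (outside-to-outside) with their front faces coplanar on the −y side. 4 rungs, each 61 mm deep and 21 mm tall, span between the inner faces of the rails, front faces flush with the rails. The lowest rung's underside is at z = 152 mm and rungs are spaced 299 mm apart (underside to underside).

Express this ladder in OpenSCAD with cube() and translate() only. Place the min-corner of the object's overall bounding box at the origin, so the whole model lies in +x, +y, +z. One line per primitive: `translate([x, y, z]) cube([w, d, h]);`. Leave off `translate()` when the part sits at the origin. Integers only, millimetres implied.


cube([42, 61, 1235]);
translate([393, 0, 0]) cube([42, 61, 1235]);
translate([42, 0, 152]) cube([351, 61, 21]);
translate([42, 0, 451]) cube([351, 61, 21]);
translate([42, 0, 750]) cube([351, 61, 21]);
translate([42, 0, 1049]) cube([351, 61, 21]);


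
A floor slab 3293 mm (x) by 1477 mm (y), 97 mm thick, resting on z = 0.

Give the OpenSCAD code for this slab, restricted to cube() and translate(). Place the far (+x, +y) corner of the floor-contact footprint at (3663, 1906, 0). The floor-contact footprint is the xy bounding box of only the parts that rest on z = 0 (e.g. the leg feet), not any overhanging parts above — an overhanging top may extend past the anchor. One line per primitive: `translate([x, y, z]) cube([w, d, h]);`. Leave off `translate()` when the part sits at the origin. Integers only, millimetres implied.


translate([370, 429, 0]) cube([3293, 1477, 97]);


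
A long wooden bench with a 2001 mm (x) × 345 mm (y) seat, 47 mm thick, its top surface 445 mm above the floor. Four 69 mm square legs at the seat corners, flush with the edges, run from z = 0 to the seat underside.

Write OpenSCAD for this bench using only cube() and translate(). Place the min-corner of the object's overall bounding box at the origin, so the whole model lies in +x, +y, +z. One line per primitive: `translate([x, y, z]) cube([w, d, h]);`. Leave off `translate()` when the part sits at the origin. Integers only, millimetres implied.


translate([0, 0, 398]) cube([2001, 345, 47]);
cube([69, 69, 398]);
translate([0, 276, 0]) cube([69, 69, 398]);
translate([1932, 0, 0]) cube([69, 69, 398]);
translate([1932, 276, 0]) cube([69, 69, 398]);


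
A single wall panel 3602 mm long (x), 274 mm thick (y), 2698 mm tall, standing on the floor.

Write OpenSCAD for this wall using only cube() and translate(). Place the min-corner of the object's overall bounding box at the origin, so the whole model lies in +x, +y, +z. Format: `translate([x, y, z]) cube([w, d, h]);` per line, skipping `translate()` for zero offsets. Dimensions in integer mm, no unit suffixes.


cube([3602, 274, 2698]);


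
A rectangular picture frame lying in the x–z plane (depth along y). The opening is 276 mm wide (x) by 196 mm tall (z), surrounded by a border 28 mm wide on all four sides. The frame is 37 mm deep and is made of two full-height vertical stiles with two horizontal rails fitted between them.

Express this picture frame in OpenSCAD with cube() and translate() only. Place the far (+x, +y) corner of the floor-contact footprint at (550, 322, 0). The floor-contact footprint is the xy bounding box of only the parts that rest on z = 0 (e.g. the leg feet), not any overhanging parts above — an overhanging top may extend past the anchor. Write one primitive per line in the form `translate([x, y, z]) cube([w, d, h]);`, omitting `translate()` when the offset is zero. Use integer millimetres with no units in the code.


translate([218, 285, 0]) cube([28, 37, 252]);
translate([522, 285, 0]) cube([28, 37, 252]);
translate([246, 285, 0]) cube([276, 37, 28]);
translate([246, 285, 224]) cube([276, 37, 28]);


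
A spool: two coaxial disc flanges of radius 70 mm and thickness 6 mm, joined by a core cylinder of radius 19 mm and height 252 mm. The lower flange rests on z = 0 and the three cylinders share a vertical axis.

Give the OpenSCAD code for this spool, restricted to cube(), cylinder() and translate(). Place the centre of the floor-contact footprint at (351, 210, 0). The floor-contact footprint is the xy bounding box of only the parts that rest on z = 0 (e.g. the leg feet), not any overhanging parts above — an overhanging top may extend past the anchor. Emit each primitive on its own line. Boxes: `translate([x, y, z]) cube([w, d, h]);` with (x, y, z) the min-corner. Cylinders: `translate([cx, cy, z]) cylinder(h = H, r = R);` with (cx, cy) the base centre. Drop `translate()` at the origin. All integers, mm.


translate([351, 210, 0]) cylinder(h = 6, r = 70);
translate([351, 210, 6]) cylinder(h = 252, r = 19);
translate([351, 210, 258]) cylinder(h = 6, r = 70);


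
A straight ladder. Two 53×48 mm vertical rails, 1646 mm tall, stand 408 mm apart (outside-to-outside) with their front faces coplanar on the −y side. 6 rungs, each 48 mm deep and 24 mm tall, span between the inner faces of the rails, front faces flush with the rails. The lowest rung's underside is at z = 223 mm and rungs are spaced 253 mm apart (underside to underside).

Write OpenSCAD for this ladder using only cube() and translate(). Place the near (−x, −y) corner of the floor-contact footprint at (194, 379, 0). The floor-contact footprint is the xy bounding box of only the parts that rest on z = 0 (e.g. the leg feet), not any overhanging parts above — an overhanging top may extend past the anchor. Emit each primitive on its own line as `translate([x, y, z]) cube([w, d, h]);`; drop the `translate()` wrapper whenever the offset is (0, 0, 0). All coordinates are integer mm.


translate([194, 379, 0]) cube([53, 48, 1646]);
translate([549, 379, 0]) cube([53, 48, 1646]);
translate([247, 379, 223]) cube([302, 48, 24]);
translate([247, 379, 476]) cube([302, 48, 24]);
translate([247, 379, 729]) cube([302, 48, 24]);
translate([247, 379, 982]) cube([302, 48, 24]);
translate([247, 379, 1235]) cube([302, 48, 24]);
translate([247, 379, 1488]) cube([302, 48, 24]);


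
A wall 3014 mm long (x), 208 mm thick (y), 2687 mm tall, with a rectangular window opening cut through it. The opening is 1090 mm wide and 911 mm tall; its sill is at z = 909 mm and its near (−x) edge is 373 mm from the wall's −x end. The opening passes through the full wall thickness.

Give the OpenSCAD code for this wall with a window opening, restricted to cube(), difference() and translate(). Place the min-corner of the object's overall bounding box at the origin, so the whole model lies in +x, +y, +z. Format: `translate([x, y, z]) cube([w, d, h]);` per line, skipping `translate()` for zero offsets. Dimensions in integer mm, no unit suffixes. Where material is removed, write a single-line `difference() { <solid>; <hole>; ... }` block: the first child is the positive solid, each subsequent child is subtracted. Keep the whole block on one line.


difference() { cube([3014, 208, 2687]); translate([373, 0, 909]) cube([1090, 208, 911]); }


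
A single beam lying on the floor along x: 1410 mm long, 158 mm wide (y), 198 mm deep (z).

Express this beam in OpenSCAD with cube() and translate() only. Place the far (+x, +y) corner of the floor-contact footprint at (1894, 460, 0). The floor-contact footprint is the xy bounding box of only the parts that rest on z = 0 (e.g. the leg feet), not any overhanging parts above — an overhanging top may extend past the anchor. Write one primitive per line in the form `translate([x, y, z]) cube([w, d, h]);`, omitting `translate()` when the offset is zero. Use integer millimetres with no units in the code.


translate([484, 302, 0]) cube([1410, 158, 198]);


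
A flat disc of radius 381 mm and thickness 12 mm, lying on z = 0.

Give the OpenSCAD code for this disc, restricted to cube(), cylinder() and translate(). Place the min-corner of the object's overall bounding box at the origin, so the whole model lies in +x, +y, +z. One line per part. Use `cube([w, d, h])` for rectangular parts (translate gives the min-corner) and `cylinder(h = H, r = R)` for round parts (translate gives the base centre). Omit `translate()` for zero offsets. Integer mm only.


translate([381, 381, 0]) cylinder(h = 12, r = 381);


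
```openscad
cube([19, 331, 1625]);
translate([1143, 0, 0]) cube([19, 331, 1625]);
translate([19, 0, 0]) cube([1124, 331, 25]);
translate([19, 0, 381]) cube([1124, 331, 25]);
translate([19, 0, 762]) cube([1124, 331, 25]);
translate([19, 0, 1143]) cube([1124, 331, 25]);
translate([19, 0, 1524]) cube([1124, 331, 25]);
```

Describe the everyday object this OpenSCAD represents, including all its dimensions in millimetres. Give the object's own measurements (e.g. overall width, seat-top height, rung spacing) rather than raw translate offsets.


An open bookshelf. Two side panels, each 19 mm thick, 331 mm deep and 1625 mm tall, stand 1162 mm apart (outside-to-outside). Between them sit 5 shelves, each 25 mm thick and 331 mm deep, spanning the full gap between the sides. The bottom shelf rests on the floor (its underside at z = 0) and the clear gap between one shelf's top and the next shelf's underside is 356 mm.


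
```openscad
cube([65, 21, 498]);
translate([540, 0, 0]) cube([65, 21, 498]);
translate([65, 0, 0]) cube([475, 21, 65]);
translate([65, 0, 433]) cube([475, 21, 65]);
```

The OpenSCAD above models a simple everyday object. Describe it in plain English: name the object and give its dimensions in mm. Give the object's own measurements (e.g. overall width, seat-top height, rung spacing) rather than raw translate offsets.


A rectangular picture frame lying in the x–z plane (depth along y). The opening is 475 mm wide (x) by 368 mm tall (z), surrounded by a border 65 mm wide on all four sides. The frame is 21 mm deep and is made of two full-height vertical stiles with two horizontal rails fitted between them.


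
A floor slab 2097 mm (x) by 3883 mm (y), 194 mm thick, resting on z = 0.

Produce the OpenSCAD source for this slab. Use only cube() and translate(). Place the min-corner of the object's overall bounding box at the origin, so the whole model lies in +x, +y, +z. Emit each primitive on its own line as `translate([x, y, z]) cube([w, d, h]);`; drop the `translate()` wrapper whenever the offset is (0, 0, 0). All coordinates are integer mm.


cube([2097, 3883, 194]);


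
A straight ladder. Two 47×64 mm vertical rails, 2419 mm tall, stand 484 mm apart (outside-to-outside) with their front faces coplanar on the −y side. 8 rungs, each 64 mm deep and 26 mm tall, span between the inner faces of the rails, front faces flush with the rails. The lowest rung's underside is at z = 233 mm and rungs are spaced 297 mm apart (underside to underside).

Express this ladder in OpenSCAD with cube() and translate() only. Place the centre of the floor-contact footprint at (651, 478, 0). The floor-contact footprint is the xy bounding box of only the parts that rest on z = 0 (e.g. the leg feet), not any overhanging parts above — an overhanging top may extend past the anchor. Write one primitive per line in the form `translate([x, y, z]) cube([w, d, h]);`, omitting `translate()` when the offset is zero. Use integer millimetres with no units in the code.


// rung span = 484 - 2*47 = 390
// rung[k] z = 233 + k*297
translate([409, 446, 0]) cube([47, 64, 2419]);
translate([846, 446, 0]) cube([47, 64, 2419]);
translate([456, 446, 233]) cube([390, 64, 26]);
translate([456, 446, 530]) cube([390, 64, 26]);
translate([456, 446, 827]) cube([390, 64, 26]);
translate([456, 446, 1124]) cube([390, 64, 26]);
translate([456, 446, 1421]) cube([390, 64, 26]);
translate([456, 446, 1718]) cube([390, 64, 26]);
translate([456, 446, 2015]) cube([390, 64, 26]);
translate([456, 446, 2312]) cube([390, 64, 26]);


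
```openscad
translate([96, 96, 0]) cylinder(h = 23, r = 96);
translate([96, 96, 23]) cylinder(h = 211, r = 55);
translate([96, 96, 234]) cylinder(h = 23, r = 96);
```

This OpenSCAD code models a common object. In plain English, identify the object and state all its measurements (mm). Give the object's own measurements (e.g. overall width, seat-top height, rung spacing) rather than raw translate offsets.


A spool: two coaxial disc flanges of radius 96 mm and thickness 23 mm, joined by a core cylinder of radius 55 mm and height 211 mm. The lower flange rests on z = 0 and the three cylinders share a vertical axis.


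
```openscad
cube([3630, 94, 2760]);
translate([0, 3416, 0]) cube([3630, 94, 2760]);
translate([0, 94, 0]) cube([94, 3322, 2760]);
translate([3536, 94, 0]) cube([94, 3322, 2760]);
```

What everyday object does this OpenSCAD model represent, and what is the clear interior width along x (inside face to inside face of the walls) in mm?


A house (or room) frame. The interior width is 3442 mm.

Four 2760 mm walls enclosing a rectangle with no floor or roof — a room or house frame. Outside width is 3630 mm and wall thickness is 94 mm, so the interior width is 3630 − 2 × 94 = 3442 mm.


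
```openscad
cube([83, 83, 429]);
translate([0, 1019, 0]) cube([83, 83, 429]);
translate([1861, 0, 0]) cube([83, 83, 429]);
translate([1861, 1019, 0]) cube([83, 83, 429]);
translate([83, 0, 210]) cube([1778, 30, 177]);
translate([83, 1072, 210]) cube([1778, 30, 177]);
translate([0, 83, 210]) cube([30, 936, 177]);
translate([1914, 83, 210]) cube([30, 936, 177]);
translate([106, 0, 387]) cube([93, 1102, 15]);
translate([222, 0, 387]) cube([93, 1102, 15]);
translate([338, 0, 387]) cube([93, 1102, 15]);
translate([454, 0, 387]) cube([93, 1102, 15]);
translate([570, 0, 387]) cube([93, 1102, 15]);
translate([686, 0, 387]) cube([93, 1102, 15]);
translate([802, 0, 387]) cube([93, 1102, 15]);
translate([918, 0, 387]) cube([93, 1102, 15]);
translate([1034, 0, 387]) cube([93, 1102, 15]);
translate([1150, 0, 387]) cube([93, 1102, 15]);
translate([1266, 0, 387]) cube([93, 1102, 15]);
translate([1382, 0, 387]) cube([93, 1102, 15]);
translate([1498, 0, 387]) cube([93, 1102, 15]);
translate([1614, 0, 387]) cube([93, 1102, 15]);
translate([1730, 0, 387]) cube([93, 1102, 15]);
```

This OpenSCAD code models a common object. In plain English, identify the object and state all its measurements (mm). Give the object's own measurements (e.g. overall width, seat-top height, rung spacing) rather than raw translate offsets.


A bed frame 1944 mm long (x) by 1102 mm wide (y). Four 83×83 mm corner posts, 429 mm tall, at the corners of the footprint. Four rails of 30 mm thickness and 177 mm height run between adjacent posts with their undersides at z = 210 mm, their outer faces flush with the outside of the frame (the two x-running rails run between the posts' inner faces; the two y-running rails run between the posts' inner faces). 15 slats, each 93 mm wide (x) and 15 mm thick, lie across the top of the two x-running rails, running the full 1102 mm width of the frame in y; along x they sit between the end posts with a 23 mm gap after the −x posts and between neighbouring slats, leaving 38 mm before the +x posts.


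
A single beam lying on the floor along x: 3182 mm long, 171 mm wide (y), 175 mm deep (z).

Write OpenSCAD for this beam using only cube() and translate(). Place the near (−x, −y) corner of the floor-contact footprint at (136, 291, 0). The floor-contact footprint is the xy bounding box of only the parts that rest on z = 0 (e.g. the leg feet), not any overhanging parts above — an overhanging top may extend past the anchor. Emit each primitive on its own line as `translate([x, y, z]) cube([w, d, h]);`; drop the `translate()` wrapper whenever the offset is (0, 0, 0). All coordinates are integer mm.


translate([136, 291, 0]) cube([3182, 171, 175]);


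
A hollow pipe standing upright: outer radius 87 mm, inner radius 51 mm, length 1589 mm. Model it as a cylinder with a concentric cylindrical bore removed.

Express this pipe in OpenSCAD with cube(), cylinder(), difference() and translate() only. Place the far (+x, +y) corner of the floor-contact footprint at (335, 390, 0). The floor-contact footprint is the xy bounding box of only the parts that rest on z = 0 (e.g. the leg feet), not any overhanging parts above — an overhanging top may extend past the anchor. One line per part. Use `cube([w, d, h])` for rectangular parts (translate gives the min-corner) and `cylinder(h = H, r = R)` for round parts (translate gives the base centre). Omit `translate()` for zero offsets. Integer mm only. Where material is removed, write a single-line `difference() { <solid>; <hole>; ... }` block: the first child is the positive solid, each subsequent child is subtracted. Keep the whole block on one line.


difference() { translate([248, 303, 0]) cylinder(h = 1589, r = 87); translate([248, 303, 0]) cylinder(h = 1589, r = 51); }


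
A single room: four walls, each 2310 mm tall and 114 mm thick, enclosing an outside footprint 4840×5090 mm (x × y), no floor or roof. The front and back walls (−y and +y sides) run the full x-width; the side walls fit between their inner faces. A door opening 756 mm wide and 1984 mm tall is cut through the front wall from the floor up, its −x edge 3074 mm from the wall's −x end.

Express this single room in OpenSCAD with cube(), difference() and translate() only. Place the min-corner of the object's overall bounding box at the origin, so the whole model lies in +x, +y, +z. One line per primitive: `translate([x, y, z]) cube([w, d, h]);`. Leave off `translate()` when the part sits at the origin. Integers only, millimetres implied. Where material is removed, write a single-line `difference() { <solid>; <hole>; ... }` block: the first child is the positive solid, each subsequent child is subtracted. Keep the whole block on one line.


difference() { cube([4840, 114, 2310]); translate([3074, 0, 0]) cube([756, 114, 1984]); }
translate([0, 4976, 0]) cube([4840, 114, 2310]);
translate([0, 114, 0]) cube([114, 4862, 2310]);
translate([4726, 114, 0]) cube([114, 4862, 2310]);


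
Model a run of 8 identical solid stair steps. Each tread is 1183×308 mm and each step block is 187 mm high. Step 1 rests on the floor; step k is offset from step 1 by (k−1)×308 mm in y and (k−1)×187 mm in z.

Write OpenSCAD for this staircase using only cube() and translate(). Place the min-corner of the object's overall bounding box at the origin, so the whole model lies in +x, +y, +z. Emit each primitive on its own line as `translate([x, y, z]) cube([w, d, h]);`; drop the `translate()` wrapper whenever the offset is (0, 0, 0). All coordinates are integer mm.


cube([1183, 308, 187]);
translate([0, 308, 187]) cube([1183, 308, 187]);
translate([0, 616, 374]) cube([1183, 308, 187]);
translate([0, 924, 561]) cube([1183, 308, 187]);
translate([0, 1232, 748]) cube([1183, 308, 187]);
translate([0, 1540, 935]) cube([1183, 308, 187]);
translate([0, 1848, 1122]) cube([1183, 308, 187]);
translate([0, 2156, 1309]) cube([1183, 308, 187]);


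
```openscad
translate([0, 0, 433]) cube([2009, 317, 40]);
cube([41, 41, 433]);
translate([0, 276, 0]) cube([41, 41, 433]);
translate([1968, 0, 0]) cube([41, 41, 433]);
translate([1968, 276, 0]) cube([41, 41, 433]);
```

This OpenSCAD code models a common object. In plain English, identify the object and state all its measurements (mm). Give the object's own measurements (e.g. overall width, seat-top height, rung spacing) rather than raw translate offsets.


A bench: a 2009×317 mm seat slab, 40 mm thick, top at z = 473 mm, on four 41×41 mm square legs flush with the seat corners and standing on z = 0.


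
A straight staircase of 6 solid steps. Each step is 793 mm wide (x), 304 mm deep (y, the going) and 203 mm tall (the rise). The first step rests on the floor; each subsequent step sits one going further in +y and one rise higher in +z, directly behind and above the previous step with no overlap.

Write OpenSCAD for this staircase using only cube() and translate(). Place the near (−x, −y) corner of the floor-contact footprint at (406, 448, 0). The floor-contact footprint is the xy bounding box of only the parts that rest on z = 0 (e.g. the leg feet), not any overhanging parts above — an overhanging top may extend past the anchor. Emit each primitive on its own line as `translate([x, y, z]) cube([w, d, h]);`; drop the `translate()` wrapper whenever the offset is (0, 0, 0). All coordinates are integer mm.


translate([406, 448, 0]) cube([793, 304, 203]);
translate([406, 752, 203]) cube([793, 304, 203]);
translate([406, 1056, 406]) cube([793, 304, 203]);
translate([406, 1360, 609]) cube([793, 304, 203]);
translate([406, 1664, 812]) cube([793, 304, 203]);
translate([406, 1968, 1015]) cube([793, 304, 203]);


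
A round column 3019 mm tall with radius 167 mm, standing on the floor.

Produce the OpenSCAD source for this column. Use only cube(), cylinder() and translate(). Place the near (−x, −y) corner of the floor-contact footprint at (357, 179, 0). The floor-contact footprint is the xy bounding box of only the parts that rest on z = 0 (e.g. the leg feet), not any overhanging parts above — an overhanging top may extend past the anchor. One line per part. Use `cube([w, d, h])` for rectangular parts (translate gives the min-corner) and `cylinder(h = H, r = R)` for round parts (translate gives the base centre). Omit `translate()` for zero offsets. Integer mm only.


translate([524, 346, 0]) cylinder(h = 3019, r = 167);


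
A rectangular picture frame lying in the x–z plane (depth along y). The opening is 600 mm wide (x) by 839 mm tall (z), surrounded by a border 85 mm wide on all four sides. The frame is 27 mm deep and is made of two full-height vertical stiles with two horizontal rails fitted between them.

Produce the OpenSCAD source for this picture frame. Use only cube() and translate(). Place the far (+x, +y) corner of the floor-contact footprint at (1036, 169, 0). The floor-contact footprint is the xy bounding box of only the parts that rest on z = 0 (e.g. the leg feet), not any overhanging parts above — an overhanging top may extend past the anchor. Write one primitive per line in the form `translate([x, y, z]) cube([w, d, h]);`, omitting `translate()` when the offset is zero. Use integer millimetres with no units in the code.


translate([266, 142, 0]) cube([85, 27, 1009]);
translate([951, 142, 0]) cube([85, 27, 1009]);
translate([351, 142, 0]) cube([600, 27, 85]);
translate([351, 142, 924]) cube([600, 27, 85]);


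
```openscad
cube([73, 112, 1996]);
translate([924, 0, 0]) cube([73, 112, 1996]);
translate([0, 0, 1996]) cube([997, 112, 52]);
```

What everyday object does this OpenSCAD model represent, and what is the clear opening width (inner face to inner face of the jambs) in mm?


A door frame. The clear opening width is 851 mm.

Two 1996 mm tall posts with a header on top — a door frame. The left jamb is 73 mm wide at x = 0; the right jamb starts at x = 924. The clear opening is 924 − 73 = 851 mm.


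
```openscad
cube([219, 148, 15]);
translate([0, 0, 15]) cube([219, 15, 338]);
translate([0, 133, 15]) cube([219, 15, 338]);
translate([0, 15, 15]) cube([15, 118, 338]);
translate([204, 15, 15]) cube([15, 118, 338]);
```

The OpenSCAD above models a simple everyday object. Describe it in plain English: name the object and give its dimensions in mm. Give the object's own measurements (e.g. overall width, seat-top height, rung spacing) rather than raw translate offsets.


An open-topped rectangular box: outside dimensions 219×148×353 mm, with a uniform wall and base thickness of 15 mm. The base is a full 219×148 slab on the floor; four walls sit on top of the base. The front and back walls (the −y and +y sides) span the full width; the two side walls fit between them.


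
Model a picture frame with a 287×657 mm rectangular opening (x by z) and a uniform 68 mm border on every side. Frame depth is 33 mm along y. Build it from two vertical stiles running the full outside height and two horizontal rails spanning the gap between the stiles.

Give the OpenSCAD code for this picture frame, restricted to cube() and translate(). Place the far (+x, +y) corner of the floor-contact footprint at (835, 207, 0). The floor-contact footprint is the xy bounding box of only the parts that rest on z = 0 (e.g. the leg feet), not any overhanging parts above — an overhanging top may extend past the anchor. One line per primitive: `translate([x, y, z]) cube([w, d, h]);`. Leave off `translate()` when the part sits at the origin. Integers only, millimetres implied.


translate([412, 174, 0]) cube([68, 33, 793]);
translate([767, 174, 0]) cube([68, 33, 793]);
translate([480, 174, 0]) cube([287, 33, 68]);
translate([480, 174, 725]) cube([287, 33, 68]);


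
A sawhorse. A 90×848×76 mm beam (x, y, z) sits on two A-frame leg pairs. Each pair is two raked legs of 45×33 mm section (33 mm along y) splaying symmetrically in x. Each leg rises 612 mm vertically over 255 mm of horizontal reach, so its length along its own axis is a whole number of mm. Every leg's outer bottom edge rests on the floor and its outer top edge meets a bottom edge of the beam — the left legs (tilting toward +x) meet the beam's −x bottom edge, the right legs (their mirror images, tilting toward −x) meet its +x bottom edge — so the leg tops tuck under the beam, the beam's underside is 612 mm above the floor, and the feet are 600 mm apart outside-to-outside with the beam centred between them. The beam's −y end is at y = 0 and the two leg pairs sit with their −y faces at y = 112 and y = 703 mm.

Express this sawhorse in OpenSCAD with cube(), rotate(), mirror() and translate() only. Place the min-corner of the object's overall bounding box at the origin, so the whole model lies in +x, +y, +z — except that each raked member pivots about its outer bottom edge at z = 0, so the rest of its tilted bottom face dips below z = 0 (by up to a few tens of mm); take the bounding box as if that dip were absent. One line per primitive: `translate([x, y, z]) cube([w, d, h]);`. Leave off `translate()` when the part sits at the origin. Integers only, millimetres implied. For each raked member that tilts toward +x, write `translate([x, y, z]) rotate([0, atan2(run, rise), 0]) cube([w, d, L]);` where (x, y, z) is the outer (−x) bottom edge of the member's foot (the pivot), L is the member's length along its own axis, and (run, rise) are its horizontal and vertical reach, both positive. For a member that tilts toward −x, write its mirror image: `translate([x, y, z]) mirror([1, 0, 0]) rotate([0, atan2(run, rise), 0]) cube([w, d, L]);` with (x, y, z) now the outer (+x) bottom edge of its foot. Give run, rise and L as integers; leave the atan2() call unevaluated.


translate([255, 0, 612]) cube([90, 848, 76]);
translate([0, 112, 0]) rotate([0, atan2(255, 612), 0]) cube([45, 33, 663]);
translate([600, 112, 0]) mirror([1, 0, 0]) rotate([0, atan2(255, 612), 0]) cube([45, 33, 663]);
translate([0, 703, 0]) rotate([0, atan2(255, 612), 0]) cube([45, 33, 663]);
translate([600, 703, 0]) mirror([1, 0, 0]) rotate([0, atan2(255, 612), 0]) cube([45, 33, 663]);


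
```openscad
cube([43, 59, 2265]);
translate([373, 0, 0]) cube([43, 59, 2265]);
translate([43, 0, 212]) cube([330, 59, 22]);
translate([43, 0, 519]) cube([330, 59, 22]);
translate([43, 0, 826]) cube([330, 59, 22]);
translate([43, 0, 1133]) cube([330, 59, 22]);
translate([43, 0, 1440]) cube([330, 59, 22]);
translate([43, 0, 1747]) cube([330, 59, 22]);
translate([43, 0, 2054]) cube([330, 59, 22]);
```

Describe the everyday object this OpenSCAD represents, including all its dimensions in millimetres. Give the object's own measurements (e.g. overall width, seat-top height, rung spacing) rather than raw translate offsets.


A straight ladder. Two 43×59 mm vertical rails, 2265 mm tall, stand 416 mm apart (outside-to-outside) with their front faces coplanar on the −y side. 7 rungs, each 59 mm deep and 22 mm tall, span between the inner faces of the rails, front faces flush with the rails. The lowest rung's underside is at z = 212 mm and rungs are spaced 307 mm apart (underside to underside).
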